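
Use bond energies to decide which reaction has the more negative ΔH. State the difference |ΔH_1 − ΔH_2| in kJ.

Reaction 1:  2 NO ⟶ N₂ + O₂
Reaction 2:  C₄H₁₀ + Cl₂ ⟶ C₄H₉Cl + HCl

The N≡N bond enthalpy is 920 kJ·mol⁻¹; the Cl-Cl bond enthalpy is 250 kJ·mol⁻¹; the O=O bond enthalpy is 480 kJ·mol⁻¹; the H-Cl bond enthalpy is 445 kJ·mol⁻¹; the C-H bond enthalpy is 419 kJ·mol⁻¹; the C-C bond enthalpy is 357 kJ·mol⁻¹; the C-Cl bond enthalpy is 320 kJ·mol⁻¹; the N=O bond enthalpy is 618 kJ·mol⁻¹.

Reaction 1:
  Bonds broken (reactants):
    N=O: 2 × 618 = 1236
    Σ(broken) = 1236 kJ
  Bonds formed (products):
    N≡N: 1 × 920 = 920
    O=O: 1 × 480 = 480
    Σ(formed) = 1400 kJ
  ΔH_1 = 1236 − 1400 = −164 kJ
Reaction 2:
  Bonds broken (reactants):
    C-C: 3 × 357 = 1071
    C-H: 10 × 419 = 4190
    Cl-Cl: 1 × 250 = 250
    Σ(broken) = 5511 kJ
  Bonds formed (products):
    C-C: 3 × 357 = 1071
    C-Cl: 1 × 320 = 320
    C-H: 9 × 419 = 3771
    H-Cl: 1 × 445 = 445
    Σ(formed) = 5607 kJ
  ΔH_2 = 5511 − 5607 = −96 kJ
ΔH_1 − ΔH_2 = −68 kJ, so reaction 1 has the more negative ΔH; |ΔH_1 − ΔH_2| = 68 kJ.

Reaction 1, by 68 kJ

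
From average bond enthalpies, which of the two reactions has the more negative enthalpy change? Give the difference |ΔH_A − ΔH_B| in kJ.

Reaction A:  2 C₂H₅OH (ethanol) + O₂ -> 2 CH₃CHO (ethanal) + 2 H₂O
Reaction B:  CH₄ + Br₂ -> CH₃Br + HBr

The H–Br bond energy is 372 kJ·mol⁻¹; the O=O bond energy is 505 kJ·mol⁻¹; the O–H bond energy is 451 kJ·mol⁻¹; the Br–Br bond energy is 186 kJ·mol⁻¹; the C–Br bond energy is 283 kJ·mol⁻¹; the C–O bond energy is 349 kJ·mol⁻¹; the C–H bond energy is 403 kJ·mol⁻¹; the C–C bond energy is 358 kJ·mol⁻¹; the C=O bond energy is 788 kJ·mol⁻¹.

Reaction A, by 403 kJ

Reaction A:
  Bonds broken (reactants):
    C–C: 2 × 358 = 716
    C–H: 10 × 403 = 4030
    C–O: 2 × 349 = 698
    O–H: 2 × 451 = 902
    O=O: 1 × 505 = 505
    Σ(broken) = 6851 kJ
  Bonds formed (products):
    C–C: 2 × 358 = 716
    C–H: 8 × 403 = 3224
    C=O: 2 × 788 = 1576
    O–H: 4 × 451 = 1804
    Σ(formed) = 7320 kJ
  ΔH_A = 6851 − 7320 = −469 kJ
Reaction B:
  Bonds broken (reactants):
    Br–Br: 1 × 186 = 186
    C–H: 4 × 403 = 1612
    Σ(broken) = 1798 kJ
  Bonds formed (products):
    C–Br: 1 × 283 = 283
    C–H: 3 × 403 = 1209
    H–Br: 1 × 372 = 372
    Σ(formed) = 1864 kJ
  ΔH_B = 1798 − 1864 = −66 kJ
ΔH_A − ΔH_B = −403 kJ, so reaction A has the more negative ΔH; |ΔH_A − ΔH_B| = 403 kJ.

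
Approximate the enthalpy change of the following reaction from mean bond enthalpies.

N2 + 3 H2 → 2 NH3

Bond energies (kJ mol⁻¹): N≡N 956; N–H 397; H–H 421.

ΔH ≈ −163 kJ

Bonds broken (reactants):
  H–H: 3 × 421 = 1263
  N≡N: 1 × 956 = 956
  Σ(broken) = 2219 kJ
Bonds formed (products):
  N–H: 6 × 397 = 2382
  Σ(formed) = 2382 kJ
ΔH = Σ(broken) − Σ(formed) = 2219 − 2382 = −163 kJ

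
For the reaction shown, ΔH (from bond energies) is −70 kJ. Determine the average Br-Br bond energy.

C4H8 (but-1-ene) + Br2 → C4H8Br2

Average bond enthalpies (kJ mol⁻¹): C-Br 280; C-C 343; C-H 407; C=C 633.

D(Br-Br) ≈ 200 kJ/mol

Let D be the Br-Br bond energy.
Σ(broken) = 1×D + 2×343 + 8×407 + 1×633 = 4575 + D
Σ(formed) = 2×280 + 3×343 + 8×407 = 4845
ΔH = Σ(broken) − Σ(formed) = (4575 + D) − (4845) = −270 + D
Setting this equal to −70 kJ gives D = 200 kJ/mol.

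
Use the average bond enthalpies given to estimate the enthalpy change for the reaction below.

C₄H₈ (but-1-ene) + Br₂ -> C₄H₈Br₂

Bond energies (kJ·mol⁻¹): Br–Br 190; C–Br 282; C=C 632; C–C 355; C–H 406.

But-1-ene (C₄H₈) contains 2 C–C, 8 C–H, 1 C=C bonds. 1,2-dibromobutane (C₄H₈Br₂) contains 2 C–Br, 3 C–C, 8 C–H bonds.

Bonds broken (reactants):
  Br–Br: 1 × 190 = 190
  C–C: 2 × 355 = 710
  C–H: 8 × 406 = 3248
  C=C: 1 × 632 = 632
  Σ(broken) = 4780 kJ
Bonds formed (products):
  C–Br: 2 × 282 = 564
  C–C: 3 × 355 = 1065
  C–H: 8 × 406 = 3248
  Σ(formed) = 4877 kJ
ΔH = Σ(broken) − Σ(formed) = 4780 − 4877 = −97 kJ

ΔH ≈ −97 kJ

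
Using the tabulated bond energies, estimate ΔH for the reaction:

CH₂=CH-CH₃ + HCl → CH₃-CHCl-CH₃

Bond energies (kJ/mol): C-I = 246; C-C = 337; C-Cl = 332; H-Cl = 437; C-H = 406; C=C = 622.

Bonds broken (reactants):
  C-C: 1 × 337 = 337
  C-H: 6 × 406 = 2436
  C=C: 1 × 622 = 622
  H-Cl: 1 × 437 = 437
  Σ(broken) = 3832 kJ
Bonds formed (products):
  C-C: 2 × 337 = 674
  C-Cl: 1 × 332 = 332
  C-H: 7 × 406 = 2842
  Σ(formed) = 3848 kJ
ΔH = Σ(broken) − Σ(formed) = 3832 − 3848 = −16 kJ

ΔH ≈ −16 kJ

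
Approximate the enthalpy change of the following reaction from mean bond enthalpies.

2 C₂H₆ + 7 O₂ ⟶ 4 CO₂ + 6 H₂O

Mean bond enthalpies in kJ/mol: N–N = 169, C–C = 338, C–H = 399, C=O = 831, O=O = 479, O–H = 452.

ΔH ≈ −3255 kJ

Bonds broken (reactants):
  C–C: 2 × 338 = 676
  C–H: 12 × 399 = 4788
  O=O: 7 × 479 = 3353
  Σ(broken) = 8817 kJ
Bonds formed (products):
  C=O: 8 × 831 = 6648
  O–H: 12 × 452 = 5424
  Σ(formed) = 12072 kJ
ΔH = Σ(broken) − Σ(formed) = 8817 − 12072 = −3255 kJ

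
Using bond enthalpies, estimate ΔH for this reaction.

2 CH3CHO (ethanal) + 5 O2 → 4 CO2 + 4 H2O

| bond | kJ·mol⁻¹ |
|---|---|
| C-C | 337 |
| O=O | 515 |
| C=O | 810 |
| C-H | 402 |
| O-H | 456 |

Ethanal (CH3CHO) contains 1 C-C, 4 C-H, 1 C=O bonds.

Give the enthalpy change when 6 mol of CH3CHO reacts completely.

Bonds broken (reactants):
  C-C: 2 × 337 = 674
  C-H: 8 × 402 = 3216
  C=O: 2 × 810 = 1620
  O=O: 5 × 515 = 2575
  Σ(broken) = 8085 kJ
Bonds formed (products):
  C=O: 8 × 810 = 6480
  O-H: 8 × 456 = 3648
  Σ(formed) = 10128 kJ
ΔH = Σ(broken) − Σ(formed) = 8085 − 10128 = −2043 kJ
For 3× the reaction as written: 3 × (−2043) = −6129 kJ

ΔH = −6129 kJ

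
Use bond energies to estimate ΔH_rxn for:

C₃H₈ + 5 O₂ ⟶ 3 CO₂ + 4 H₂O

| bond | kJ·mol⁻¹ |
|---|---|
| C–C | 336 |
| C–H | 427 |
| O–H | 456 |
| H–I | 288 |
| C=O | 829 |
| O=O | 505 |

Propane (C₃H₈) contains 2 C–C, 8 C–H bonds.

ΔH ≈ −2009 kJ

Bonds broken (reactants):
  C–C: 2 × 336 = 672
  C–H: 8 × 427 = 3416
  O=O: 5 × 505 = 2525
  Σ(broken) = 6613 kJ
Bonds formed (products):
  C=O: 6 × 829 = 4974
  O–H: 8 × 456 = 3648
  Σ(formed) = 8622 kJ
ΔH = Σ(broken) − Σ(formed) = 6613 − 8622 = −2009 kJ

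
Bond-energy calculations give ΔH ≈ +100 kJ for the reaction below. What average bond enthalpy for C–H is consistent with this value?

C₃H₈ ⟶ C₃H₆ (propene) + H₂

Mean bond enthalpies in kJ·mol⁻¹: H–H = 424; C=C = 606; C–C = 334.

Let D be the C–H bond energy.
Σ(broken) = 2×334 + 8×D = 668 + 8D
Σ(formed) = 1×334 + 6×D + 1×606 + 1×424 = 1364 + 6D
ΔH = Σ(broken) − Σ(formed) = (668 + 8D) − (1364 + 6D) = −696 + 2D
Setting this equal to +100 kJ gives 2D = 796, so D = 398 kJ/mol.

D(C–H) ≈ 398 kJ/mol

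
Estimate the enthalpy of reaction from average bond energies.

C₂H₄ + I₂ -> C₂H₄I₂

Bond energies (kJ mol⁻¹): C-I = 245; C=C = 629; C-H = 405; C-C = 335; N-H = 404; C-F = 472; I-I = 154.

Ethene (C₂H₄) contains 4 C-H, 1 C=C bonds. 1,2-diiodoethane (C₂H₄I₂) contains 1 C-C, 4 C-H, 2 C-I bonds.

Bonds broken (reactants):
  C-H: 4 × 405 = 1620
  C=C: 1 × 629 = 629
  I-I: 1 × 154 = 154
  Σ(broken) = 2403 kJ
Bonds formed (products):
  C-C: 1 × 335 = 335
  C-H: 4 × 405 = 1620
  C-I: 2 × 245 = 490
  Σ(formed) = 2445 kJ
ΔH = Σ(broken) − Σ(formed) = 2403 − 2445 = −42 kJ

ΔH ≈ −42 kJ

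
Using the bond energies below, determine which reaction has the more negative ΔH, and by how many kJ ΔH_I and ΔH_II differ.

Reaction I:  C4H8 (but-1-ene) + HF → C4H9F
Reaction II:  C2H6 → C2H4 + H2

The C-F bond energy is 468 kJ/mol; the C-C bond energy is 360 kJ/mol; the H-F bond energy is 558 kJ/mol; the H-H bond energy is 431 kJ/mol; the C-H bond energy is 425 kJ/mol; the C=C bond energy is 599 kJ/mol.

Reaction I, by 276 kJ

Reaction I:
  Bonds broken (reactants):
    C-C: 2 × 360 = 720
    C-H: 8 × 425 = 3400
    C=C: 1 × 599 = 599
    H-F: 1 × 558 = 558
    Σ(broken) = 5277 kJ
  Bonds formed (products):
    C-C: 3 × 360 = 1080
    C-F: 1 × 468 = 468
    C-H: 9 × 425 = 3825
    Σ(formed) = 5373 kJ
  ΔH_I = 5277 − 5373 = −96 kJ
Reaction II:
  Bonds broken (reactants):
    C-C: 1 × 360 = 360
    C-H: 6 × 425 = 2550
    Σ(broken) = 2910 kJ
  Bonds formed (products):
    C-H: 4 × 425 = 1700
    C=C: 1 × 599 = 599
    H-H: 1 × 431 = 431
    Σ(formed) = 2730 kJ
  ΔH_II = 2910 − 2730 = +180 kJ
ΔH_I − ΔH_II = −276 kJ, so reaction I has the more negative ΔH; |ΔH_I − ΔH_II| = 276 kJ.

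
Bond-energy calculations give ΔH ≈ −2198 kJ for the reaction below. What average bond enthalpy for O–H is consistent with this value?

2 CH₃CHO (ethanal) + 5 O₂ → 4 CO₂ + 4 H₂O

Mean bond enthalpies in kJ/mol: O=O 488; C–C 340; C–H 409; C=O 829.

D(O–H) ≈ 452 kJ/mol

Let D be the O–H bond energy.
Σ(broken) = 2×340 + 8×409 + 2×829 + 5×488 = 8050
Σ(formed) = 8×829 + 8×D = 6632 + 8D
ΔH = Σ(broken) − Σ(formed) = (8050) − (6632 + 8D) = +1418 − 8D
Setting this equal to −2198 kJ gives 8D = 3616, so D = 452 kJ/mol.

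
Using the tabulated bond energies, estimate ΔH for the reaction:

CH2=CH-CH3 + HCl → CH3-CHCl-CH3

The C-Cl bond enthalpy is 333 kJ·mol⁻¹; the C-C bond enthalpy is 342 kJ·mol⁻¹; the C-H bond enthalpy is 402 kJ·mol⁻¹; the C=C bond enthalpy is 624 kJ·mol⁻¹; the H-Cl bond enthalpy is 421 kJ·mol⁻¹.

ΔH ≈ −32 kJ

Bonds broken (reactants):
  C-C: 1 × 342 = 342
  C-H: 6 × 402 = 2412
  C=C: 1 × 624 = 624
  H-Cl: 1 × 421 = 421
  Σ(broken) = 3799 kJ
Bonds formed (products):
  C-C: 2 × 342 = 684
  C-Cl: 1 × 333 = 333
  C-H: 7 × 402 = 2814
  Σ(formed) = 3831 kJ
ΔH = Σ(broken) − Σ(formed) = 3799 − 3831 = −32 kJ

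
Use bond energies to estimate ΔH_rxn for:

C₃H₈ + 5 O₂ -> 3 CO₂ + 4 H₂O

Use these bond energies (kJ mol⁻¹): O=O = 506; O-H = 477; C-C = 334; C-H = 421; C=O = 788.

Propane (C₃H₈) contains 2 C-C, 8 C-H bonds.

Bonds broken (reactants):
  C-C: 2 × 334 = 668
  C-H: 8 × 421 = 3368
  O=O: 5 × 506 = 2530
  Σ(broken) = 6566 kJ
Bonds formed (products):
  C=O: 6 × 788 = 4728
  O-H: 8 × 477 = 3816
  Σ(formed) = 8544 kJ
ΔH = Σ(broken) − Σ(formed) = 6566 − 8544 = −1978 kJ

ΔH ≈ −1978 kJ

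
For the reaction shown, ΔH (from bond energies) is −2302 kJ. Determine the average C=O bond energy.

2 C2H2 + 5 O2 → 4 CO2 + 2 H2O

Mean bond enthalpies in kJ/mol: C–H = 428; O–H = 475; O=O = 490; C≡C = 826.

Let D be the C=O bond energy.
Σ(broken) = 2×826 + 4×428 + 5×490 = 5814
Σ(formed) = 8×D + 4×475 = 1900 + 8D
ΔH = Σ(broken) − Σ(formed) = (5814) − (1900 + 8D) = +3914 − 8D
Setting this equal to −2302 kJ gives 8D = 6216, so D = 777 kJ/mol.

D(C=O) ≈ 777 kJ/mol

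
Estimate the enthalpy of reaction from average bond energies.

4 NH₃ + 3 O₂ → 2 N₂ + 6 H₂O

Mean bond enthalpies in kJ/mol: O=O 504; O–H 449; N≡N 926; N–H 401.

ΔH ≈ −916 kJ

Bonds broken (reactants):
  N–H: 12 × 401 = 4812
  O=O: 3 × 504 = 1512
  Σ(broken) = 6324 kJ
Bonds formed (products):
  N≡N: 2 × 926 = 1852
  O–H: 12 × 449 = 5388
  Σ(formed) = 7240 kJ
ΔH = Σ(broken) − Σ(formed) = 6324 − 7240 = −916 kJ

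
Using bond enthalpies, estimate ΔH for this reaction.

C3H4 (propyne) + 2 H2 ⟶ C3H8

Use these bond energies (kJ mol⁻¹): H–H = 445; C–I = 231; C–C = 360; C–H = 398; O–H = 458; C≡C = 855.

ΔH ≈ −207 kJ

Bonds broken (reactants):
  C≡C: 1 × 855 = 855
  C–C: 1 × 360 = 360
  C–H: 4 × 398 = 1592
  H–H: 2 × 445 = 890
  Σ(broken) = 3697 kJ
Bonds formed (products):
  C–C: 2 × 360 = 720
  C–H: 8 × 398 = 3184
  Σ(formed) = 3904 kJ
ΔH = Σ(broken) − Σ(formed) = 3697 − 3904 = −207 kJ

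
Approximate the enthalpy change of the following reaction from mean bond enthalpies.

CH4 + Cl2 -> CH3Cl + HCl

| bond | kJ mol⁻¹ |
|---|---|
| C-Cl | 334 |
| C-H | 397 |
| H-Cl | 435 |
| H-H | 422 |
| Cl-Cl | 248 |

Bonds broken (reactants):
  C-H: 4 × 397 = 1588
  Cl-Cl: 1 × 248 = 248
  Σ(broken) = 1836 kJ
Bonds formed (products):
  C-Cl: 1 × 334 = 334
  C-H: 3 × 397 = 1191
  H-Cl: 1 × 435 = 435
  Σ(formed) = 1960 kJ
ΔH = Σ(broken) − Σ(formed) = 1836 − 1960 = −124 kJ

ΔH ≈ −124 kJ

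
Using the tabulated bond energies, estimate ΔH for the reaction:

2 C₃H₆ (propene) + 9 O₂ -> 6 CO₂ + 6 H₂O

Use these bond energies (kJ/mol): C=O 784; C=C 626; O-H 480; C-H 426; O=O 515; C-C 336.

Bonds broken (reactants):
  C-C: 2 × 336 = 672
  C-H: 12 × 426 = 5112
  C=C: 2 × 626 = 1252
  O=O: 9 × 515 = 4635
  Σ(broken) = 11671 kJ
Bonds formed (products):
  C=O: 12 × 784 = 9408
  O-H: 12 × 480 = 5760
  Σ(formed) = 15168 kJ
ΔH = Σ(broken) − Σ(formed) = 11671 − 15168 = −3497 kJ

ΔH ≈ −3497 kJ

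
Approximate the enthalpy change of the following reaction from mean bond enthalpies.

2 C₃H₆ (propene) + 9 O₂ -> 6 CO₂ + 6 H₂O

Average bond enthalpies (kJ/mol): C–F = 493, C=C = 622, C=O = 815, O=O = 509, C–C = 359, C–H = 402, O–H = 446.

ΔH ≈ −3765 kJ

Bonds broken (reactants):
  C–C: 2 × 359 = 718
  C–H: 12 × 402 = 4824
  C=C: 2 × 622 = 1244
  O=O: 9 × 509 = 4581
  Σ(broken) = 11367 kJ
Bonds formed (products):
  C=O: 12 × 815 = 9780
  O–H: 12 × 446 = 5352
  Σ(formed) = 15132 kJ
ΔH = Σ(broken) − Σ(formed) = 11367 − 15132 = −3765 kJ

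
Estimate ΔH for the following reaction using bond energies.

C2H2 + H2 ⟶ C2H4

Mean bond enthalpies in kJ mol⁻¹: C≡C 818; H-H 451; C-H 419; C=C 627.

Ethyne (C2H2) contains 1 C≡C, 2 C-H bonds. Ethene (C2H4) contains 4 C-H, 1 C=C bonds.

Bonds broken (reactants):
  C≡C: 1 × 818 = 818
  C-H: 2 × 419 = 838
  H-H: 1 × 451 = 451
  Σ(broken) = 2107 kJ
Bonds formed (products):
  C-H: 4 × 419 = 1676
  C=C: 1 × 627 = 627
  Σ(formed) = 2303 kJ
ΔH = Σ(broken) − Σ(formed) = 2107 − 2303 = −196 kJ

ΔH ≈ −196 kJ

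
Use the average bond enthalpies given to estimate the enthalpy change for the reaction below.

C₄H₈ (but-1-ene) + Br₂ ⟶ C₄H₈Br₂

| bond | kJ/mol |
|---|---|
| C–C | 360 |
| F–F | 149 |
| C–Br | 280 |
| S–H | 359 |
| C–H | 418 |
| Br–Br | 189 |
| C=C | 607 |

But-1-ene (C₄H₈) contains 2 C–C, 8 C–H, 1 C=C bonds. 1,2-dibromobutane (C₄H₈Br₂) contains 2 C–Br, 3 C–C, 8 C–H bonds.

Bonds broken (reactants):
  Br–Br: 1 × 189 = 189
  C–C: 2 × 360 = 720
  C–H: 8 × 418 = 3344
  C=C: 1 × 607 = 607
  Σ(broken) = 4860 kJ
Bonds formed (products):
  C–Br: 2 × 280 = 560
  C–C: 3 × 360 = 1080
  C–H: 8 × 418 = 3344
  Σ(formed) = 4984 kJ
ΔH = Σ(broken) − Σ(formed) = 4860 − 4984 = −124 kJ

ΔH ≈ −124 kJ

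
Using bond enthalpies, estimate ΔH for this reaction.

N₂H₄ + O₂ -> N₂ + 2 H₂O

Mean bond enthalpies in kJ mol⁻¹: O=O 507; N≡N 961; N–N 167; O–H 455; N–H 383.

Bonds broken (reactants):
  N–H: 4 × 383 = 1532
  N–N: 1 × 167 = 167
  O=O: 1 × 507 = 507
  Σ(broken) = 2206 kJ
Bonds formed (products):
  N≡N: 1 × 961 = 961
  O–H: 4 × 455 = 1820
  Σ(formed) = 2781 kJ
ΔH = Σ(broken) − Σ(formed) = 2206 − 2781 = −575 kJ

ΔH ≈ −575 kJ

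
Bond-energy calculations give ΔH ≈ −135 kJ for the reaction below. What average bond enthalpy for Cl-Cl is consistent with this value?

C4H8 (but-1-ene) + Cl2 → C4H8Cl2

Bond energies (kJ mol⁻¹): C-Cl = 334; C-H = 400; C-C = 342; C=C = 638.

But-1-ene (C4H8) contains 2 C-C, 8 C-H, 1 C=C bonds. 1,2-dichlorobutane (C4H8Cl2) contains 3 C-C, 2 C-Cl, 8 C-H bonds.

D(Cl-Cl) ≈ 237 kJ/mol

Let D be the Cl-Cl bond energy.
Σ(broken) = 2×342 + 8×400 + 1×638 + 1×D = 4522 + D
Σ(formed) = 3×342 + 2×334 + 8×400 = 4894
ΔH = Σ(broken) − Σ(formed) = (4522 + D) − (4894) = −372 + D
Setting this equal to −135 kJ gives D = 237 kJ/mol.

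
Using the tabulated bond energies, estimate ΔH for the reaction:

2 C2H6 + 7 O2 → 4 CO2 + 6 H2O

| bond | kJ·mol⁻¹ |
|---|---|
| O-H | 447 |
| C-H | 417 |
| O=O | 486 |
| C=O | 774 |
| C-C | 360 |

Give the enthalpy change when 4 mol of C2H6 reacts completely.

ΔH = −4860 kJ

Bonds broken (reactants):
  C-C: 2 × 360 = 720
  C-H: 12 × 417 = 5004
  O=O: 7 × 486 = 3402
  Σ(broken) = 9126 kJ
Bonds formed (products):
  C=O: 8 × 774 = 6192
  O-H: 12 × 447 = 5364
  Σ(formed) = 11556 kJ
ΔH = Σ(broken) − Σ(formed) = 9126 − 11556 = −2430 kJ
For 2× the reaction as written: 2 × (−2430) = −4860 kJ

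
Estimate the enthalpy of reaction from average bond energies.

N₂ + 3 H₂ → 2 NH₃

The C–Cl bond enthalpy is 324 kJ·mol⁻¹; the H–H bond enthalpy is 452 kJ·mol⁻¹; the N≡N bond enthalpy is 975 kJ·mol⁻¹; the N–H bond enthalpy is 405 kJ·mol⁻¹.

ΔH ≈ −99 kJ

Bonds broken (reactants):
  H–H: 3 × 452 = 1356
  N≡N: 1 × 975 = 975
  Σ(broken) = 2331 kJ
Bonds formed (products):
  N–H: 6 × 405 = 2430
  Σ(formed) = 2430 kJ
ΔH = Σ(broken) − Σ(formed) = 2331 − 2430 = −99 kJ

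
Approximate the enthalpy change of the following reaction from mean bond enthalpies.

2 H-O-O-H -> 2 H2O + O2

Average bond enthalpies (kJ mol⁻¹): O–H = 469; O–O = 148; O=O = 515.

ΔH ≈ −219 kJ

Bonds broken (reactants):
  O–H: 4 × 469 = 1876
  O–O: 2 × 148 = 296
  Σ(broken) = 2172 kJ
Bonds formed (products):
  O–H: 4 × 469 = 1876
  O=O: 1 × 515 = 515
  Σ(formed) = 2391 kJ
ΔH = Σ(broken) − Σ(formed) = 2172 − 2391 = −219 kJ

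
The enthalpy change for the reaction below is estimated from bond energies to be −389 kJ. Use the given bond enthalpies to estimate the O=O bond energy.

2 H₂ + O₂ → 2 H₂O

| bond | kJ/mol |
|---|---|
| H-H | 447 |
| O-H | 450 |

Let D be the O=O bond energy.
Σ(broken) = 2×447 + 1×D = 894 + D
Σ(formed) = 4×450 = 1800
ΔH = Σ(broken) − Σ(formed) = (894 + D) − (1800) = −906 + D
Setting this equal to −389 kJ gives D = 517 kJ/mol.

D(O=O) ≈ 517 kJ/mol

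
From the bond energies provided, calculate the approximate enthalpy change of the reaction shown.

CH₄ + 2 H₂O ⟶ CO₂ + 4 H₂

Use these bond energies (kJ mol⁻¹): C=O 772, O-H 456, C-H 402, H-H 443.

ΔH ≈ +116 kJ

Bonds broken (reactants):
  C-H: 4 × 402 = 1608
  O-H: 4 × 456 = 1824
  Σ(broken) = 3432 kJ
Bonds formed (products):
  C=O: 2 × 772 = 1544
  H-H: 4 × 443 = 1772
  Σ(formed) = 3316 kJ
ΔH = Σ(broken) − Σ(formed) = 3432 − 3316 = +116 kJ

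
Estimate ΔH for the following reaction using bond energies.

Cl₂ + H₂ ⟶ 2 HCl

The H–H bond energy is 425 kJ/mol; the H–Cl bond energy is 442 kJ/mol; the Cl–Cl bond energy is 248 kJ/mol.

ΔH ≈ −211 kJ

Bonds broken (reactants):
  Cl–Cl: 1 × 248 = 248
  H–H: 1 × 425 = 425
  Σ(broken) = 673 kJ
Bonds formed (products):
  H–Cl: 2 × 442 = 884
  Σ(formed) = 884 kJ
ΔH = Σ(broken) − Σ(formed) = 673 − 884 = −211 kJ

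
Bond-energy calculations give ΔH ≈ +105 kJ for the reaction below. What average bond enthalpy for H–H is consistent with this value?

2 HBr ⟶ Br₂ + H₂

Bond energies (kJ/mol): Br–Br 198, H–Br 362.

Let D be the H–H bond energy.
Σ(broken) = 2×362 = 724
Σ(formed) = 1×198 + 1×D = 198 + D
ΔH = Σ(broken) − Σ(formed) = (724) − (198 + D) = +526 − D
Setting this equal to +105 kJ gives D = 421 kJ/mol.

D(H–H) ≈ 421 kJ/mol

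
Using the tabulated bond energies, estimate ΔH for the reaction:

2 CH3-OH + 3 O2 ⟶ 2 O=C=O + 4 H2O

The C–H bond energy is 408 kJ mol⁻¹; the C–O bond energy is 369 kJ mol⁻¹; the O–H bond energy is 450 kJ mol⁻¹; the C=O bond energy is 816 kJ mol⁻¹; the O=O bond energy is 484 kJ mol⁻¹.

Bonds broken (reactants):
  C–H: 6 × 408 = 2448
  C–O: 2 × 369 = 738
  O–H: 2 × 450 = 900
  O=O: 3 × 484 = 1452
  Σ(broken) = 5538 kJ
Bonds formed (products):
  C=O: 4 × 816 = 3264
  O–H: 8 × 450 = 3600
  Σ(formed) = 6864 kJ
ΔH = Σ(broken) − Σ(formed) = 5538 − 6864 = −1326 kJ

ΔH ≈ −1326 kJ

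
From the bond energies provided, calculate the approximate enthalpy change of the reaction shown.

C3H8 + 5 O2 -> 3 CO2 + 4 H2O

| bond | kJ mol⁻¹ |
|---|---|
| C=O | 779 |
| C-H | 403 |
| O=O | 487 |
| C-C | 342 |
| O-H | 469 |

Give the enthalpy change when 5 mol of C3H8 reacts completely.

ΔH = −10415 kJ

Bonds broken (reactants):
  C-C: 2 × 342 = 684
  C-H: 8 × 403 = 3224
  O=O: 5 × 487 = 2435
  Σ(broken) = 6343 kJ
Bonds formed (products):
  C=O: 6 × 779 = 4674
  O-H: 8 × 469 = 3752
  Σ(formed) = 8426 kJ
ΔH = Σ(broken) − Σ(formed) = 6343 − 8426 = −2083 kJ
For 5× the reaction as written: 5 × (−2083) = −10415 kJ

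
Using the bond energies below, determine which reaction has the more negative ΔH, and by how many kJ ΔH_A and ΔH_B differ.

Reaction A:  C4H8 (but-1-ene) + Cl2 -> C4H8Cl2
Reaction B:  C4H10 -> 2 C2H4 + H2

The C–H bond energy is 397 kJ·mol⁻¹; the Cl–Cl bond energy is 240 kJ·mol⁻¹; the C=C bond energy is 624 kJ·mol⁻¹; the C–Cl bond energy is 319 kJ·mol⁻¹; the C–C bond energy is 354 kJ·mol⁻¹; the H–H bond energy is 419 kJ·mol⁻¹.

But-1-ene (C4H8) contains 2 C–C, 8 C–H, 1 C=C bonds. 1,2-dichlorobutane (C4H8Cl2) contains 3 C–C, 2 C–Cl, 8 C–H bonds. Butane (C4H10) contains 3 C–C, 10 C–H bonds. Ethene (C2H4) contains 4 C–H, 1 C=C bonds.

Reaction A, by 317 kJ

Reaction A:
  Bonds broken (reactants):
    C–C: 2 × 354 = 708
    C–H: 8 × 397 = 3176
    C=C: 1 × 624 = 624
    Cl–Cl: 1 × 240 = 240
    Σ(broken) = 4748 kJ
  Bonds formed (products):
    C–C: 3 × 354 = 1062
    C–Cl: 2 × 319 = 638
    C–H: 8 × 397 = 3176
    Σ(formed) = 4876 kJ
  ΔH_A = 4748 − 4876 = −128 kJ
Reaction B:
  Bonds broken (reactants):
    C–C: 3 × 354 = 1062
    C–H: 10 × 397 = 3970
    Σ(broken) = 5032 kJ
  Bonds formed (products):
    C–H: 8 × 397 = 3176
    C=C: 2 × 624 = 1248
    H–H: 1 × 419 = 419
    Σ(formed) = 4843 kJ
  ΔH_B = 5032 − 4843 = +189 kJ
ΔH_A − ΔH_B = −317 kJ, so reaction A has the more negative ΔH; |ΔH_A − ΔH_B| = 317 kJ.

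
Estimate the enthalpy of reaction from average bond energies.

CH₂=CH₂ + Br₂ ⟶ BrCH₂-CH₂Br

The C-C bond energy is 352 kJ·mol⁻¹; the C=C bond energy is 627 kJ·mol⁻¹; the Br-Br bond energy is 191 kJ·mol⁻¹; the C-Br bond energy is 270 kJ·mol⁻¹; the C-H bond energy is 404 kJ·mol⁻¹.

Bonds broken (reactants):
  Br-Br: 1 × 191 = 191
  C-H: 4 × 404 = 1616
  C=C: 1 × 627 = 627
  Σ(broken) = 2434 kJ
Bonds formed (products):
  C-Br: 2 × 270 = 540
  C-C: 1 × 352 = 352
  C-H: 4 × 404 = 1616
  Σ(formed) = 2508 kJ
ΔH = Σ(broken) − Σ(formed) = 2434 − 2508 = −74 kJ

ΔH ≈ −74 kJ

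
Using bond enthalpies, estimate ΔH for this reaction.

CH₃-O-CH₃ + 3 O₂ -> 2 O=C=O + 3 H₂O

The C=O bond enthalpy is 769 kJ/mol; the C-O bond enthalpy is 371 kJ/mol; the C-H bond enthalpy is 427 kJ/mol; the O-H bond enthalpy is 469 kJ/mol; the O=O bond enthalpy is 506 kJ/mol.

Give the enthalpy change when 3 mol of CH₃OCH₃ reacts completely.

ΔH = −3204 kJ

Bonds broken (reactants):
  C-H: 6 × 427 = 2562
  C-O: 2 × 371 = 742
  O=O: 3 × 506 = 1518
  Σ(broken) = 4822 kJ
Bonds formed (products):
  C=O: 4 × 769 = 3076
  O-H: 6 × 469 = 2814
  Σ(formed) = 5890 kJ
ΔH = Σ(broken) − Σ(formed) = 4822 − 5890 = −1068 kJ
For 3× the reaction as written: 3 × (−1068) = −3204 kJ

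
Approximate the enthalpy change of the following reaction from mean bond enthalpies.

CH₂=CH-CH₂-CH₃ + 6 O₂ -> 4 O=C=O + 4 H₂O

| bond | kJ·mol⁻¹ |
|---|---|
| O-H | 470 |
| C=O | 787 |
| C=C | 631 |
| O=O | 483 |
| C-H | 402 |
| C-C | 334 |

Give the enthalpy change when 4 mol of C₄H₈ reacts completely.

ΔH = −10572 kJ

Bonds broken (reactants):
  C-C: 2 × 334 = 668
  C-H: 8 × 402 = 3216
  C=C: 1 × 631 = 631
  O=O: 6 × 483 = 2898
  Σ(broken) = 7413 kJ
Bonds formed (products):
  C=O: 8 × 787 = 6296
  O-H: 8 × 470 = 3760
  Σ(formed) = 10056 kJ
ΔH = Σ(broken) − Σ(formed) = 7413 − 10056 = −2643 kJ
For 4× the reaction as written: 4 × (−2643) = −10572 kJ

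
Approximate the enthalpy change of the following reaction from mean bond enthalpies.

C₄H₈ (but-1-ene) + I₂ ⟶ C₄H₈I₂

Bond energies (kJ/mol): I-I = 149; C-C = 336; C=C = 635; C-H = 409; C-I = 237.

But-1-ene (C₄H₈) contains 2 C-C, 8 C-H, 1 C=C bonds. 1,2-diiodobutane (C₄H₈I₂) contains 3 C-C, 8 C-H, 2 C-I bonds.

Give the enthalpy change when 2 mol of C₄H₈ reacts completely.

Bonds broken (reactants):
  C-C: 2 × 336 = 672
  C-H: 8 × 409 = 3272
  C=C: 1 × 635 = 635
  I-I: 1 × 149 = 149
  Σ(broken) = 4728 kJ
Bonds formed (products):
  C-C: 3 × 336 = 1008
  C-H: 8 × 409 = 3272
  C-I: 2 × 237 = 474
  Σ(formed) = 4754 kJ
ΔH = Σ(broken) − Σ(formed) = 4728 − 4754 = −26 kJ
For 2× the reaction as written: 2 × (−26) = −52 kJ

ΔH = −52 kJ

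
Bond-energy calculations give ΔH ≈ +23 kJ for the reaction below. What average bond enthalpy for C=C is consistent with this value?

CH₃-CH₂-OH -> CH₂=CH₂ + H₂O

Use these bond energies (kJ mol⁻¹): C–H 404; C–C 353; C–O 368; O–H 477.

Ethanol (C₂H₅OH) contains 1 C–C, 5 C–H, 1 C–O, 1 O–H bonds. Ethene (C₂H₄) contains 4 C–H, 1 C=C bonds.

D(C=C) ≈ 625 kJ/mol

Let D be the C=C bond energy.
Σ(broken) = 1×353 + 5×404 + 1×368 + 1×477 = 3218
Σ(formed) = 4×404 + 1×D + 2×477 = 2570 + D
ΔH = Σ(broken) − Σ(formed) = (3218) − (2570 + D) = +648 − D
Setting this equal to +23 kJ gives D = 625 kJ/mol.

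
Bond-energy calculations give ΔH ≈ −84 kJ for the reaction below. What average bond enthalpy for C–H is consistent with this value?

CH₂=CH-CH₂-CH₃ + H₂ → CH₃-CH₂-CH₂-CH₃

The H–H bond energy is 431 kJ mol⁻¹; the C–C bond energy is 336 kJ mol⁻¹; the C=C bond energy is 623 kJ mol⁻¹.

Let D be the C–H bond energy.
Σ(broken) = 2×336 + 8×D + 1×623 + 1×431 = 1726 + 8D
Σ(formed) = 3×336 + 10×D = 1008 + 10D
ΔH = Σ(broken) − Σ(formed) = (1726 + 8D) − (1008 + 10D) = +718 − 2D
Setting this equal to −84 kJ gives 2D = 802, so D = 401 kJ/mol.

D(C–H) ≈ 401 kJ/mol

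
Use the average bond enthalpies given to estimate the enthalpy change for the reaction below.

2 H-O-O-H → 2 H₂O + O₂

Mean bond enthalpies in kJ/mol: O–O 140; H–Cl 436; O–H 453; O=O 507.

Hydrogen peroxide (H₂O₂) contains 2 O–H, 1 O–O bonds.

Bonds broken (reactants):
  O–H: 4 × 453 = 1812
  O–O: 2 × 140 = 280
  Σ(broken) = 2092 kJ
Bonds formed (products):
  O–H: 4 × 453 = 1812
  O=O: 1 × 507 = 507
  Σ(formed) = 2319 kJ
ΔH = Σ(broken) − Σ(formed) = 2092 − 2319 = −227 kJ

ΔH ≈ −227 kJ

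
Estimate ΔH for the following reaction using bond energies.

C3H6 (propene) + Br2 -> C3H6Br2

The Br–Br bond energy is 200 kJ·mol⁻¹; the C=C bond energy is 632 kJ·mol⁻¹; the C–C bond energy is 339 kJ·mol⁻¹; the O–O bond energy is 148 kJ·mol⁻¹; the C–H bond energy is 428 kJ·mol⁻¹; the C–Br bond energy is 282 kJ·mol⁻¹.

ΔH ≈ −71 kJ

Bonds broken (reactants):
  Br–Br: 1 × 200 = 200
  C–C: 1 × 339 = 339
  C–H: 6 × 428 = 2568
  C=C: 1 × 632 = 632
  Σ(broken) = 3739 kJ
Bonds formed (products):
  C–Br: 2 × 282 = 564
  C–C: 2 × 339 = 678
  C–H: 6 × 428 = 2568
  Σ(formed) = 3810 kJ
ΔH = Σ(broken) − Σ(formed) = 3739 − 3810 = −71 kJ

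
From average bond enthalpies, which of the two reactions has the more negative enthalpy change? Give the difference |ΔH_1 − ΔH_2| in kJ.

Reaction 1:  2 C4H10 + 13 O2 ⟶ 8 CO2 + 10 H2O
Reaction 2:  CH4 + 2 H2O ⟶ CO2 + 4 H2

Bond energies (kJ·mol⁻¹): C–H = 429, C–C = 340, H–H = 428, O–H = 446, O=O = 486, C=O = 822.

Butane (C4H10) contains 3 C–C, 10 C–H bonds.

Reaction 1:
  Bonds broken (reactants):
    C–C: 6 × 340 = 2040
    C–H: 20 × 429 = 8580
    O=O: 13 × 486 = 6318
    Σ(broken) = 16938 kJ
  Bonds formed (products):
    C=O: 16 × 822 = 13152
    O–H: 20 × 446 = 8920
    Σ(formed) = 22072 kJ
  ΔH_1 = 16938 − 22072 = −5134 kJ
Reaction 2:
  Bonds broken (reactants):
    C–H: 4 × 429 = 1716
    O–H: 4 × 446 = 1784
    Σ(broken) = 3500 kJ
  Bonds formed (products):
    C=O: 2 × 822 = 1644
    H–H: 4 × 428 = 1712
    Σ(formed) = 3356 kJ
  ΔH_2 = 3500 − 3356 = +144 kJ
ΔH_1 − ΔH_2 = −5278 kJ, so reaction 1 has the more negative ΔH; |ΔH_1 − ΔH_2| = 5278 kJ.

Reaction 1, by 5278 kJ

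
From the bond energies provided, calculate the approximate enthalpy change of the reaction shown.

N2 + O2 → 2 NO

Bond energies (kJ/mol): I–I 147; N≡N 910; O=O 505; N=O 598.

ΔH ≈ +219 kJ

Bonds broken (reactants):
  N≡N: 1 × 910 = 910
  O=O: 1 × 505 = 505
  Σ(broken) = 1415 kJ
Bonds formed (products):
  N=O: 2 × 598 = 1196
  Σ(formed) = 1196 kJ
ΔH = Σ(broken) − Σ(formed) = 1415 − 1196 = +219 kJ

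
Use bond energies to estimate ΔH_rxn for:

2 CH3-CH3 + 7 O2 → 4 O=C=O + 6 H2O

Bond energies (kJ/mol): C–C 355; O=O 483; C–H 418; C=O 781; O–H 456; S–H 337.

ΔH ≈ −2613 kJ

Bonds broken (reactants):
  C–C: 2 × 355 = 710
  C–H: 12 × 418 = 5016
  O=O: 7 × 483 = 3381
  Σ(broken) = 9107 kJ
Bonds formed (products):
  C=O: 8 × 781 = 6248
  O–H: 12 × 456 = 5472
  Σ(formed) = 11720 kJ
ΔH = Σ(broken) − Σ(formed) = 9107 − 11720 = −2613 kJ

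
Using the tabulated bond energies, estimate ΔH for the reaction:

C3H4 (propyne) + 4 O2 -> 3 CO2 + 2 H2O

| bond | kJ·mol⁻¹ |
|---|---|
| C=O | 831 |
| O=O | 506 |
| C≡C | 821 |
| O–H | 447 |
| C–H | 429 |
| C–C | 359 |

ΔH ≈ −1854 kJ

Bonds broken (reactants):
  C≡C: 1 × 821 = 821
  C–C: 1 × 359 = 359
  C–H: 4 × 429 = 1716
  O=O: 4 × 506 = 2024
  Σ(broken) = 4920 kJ
Bonds formed (products):
  C=O: 6 × 831 = 4986
  O–H: 4 × 447 = 1788
  Σ(formed) = 6774 kJ
ΔH = Σ(broken) − Σ(formed) = 4920 − 6774 = −1854 kJ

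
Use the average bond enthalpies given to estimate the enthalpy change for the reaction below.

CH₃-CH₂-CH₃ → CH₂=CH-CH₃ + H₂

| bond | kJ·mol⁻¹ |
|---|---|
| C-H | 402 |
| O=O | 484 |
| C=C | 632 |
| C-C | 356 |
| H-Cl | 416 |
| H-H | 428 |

ΔH ≈ +100 kJ

Bonds broken (reactants):
  C-C: 2 × 356 = 712
  C-H: 8 × 402 = 3216
  Σ(broken) = 3928 kJ
Bonds formed (products):
  C-C: 1 × 356 = 356
  C-H: 6 × 402 = 2412
  C=C: 1 × 632 = 632
  H-H: 1 × 428 = 428
  Σ(formed) = 3828 kJ
ΔH = Σ(broken) − Σ(formed) = 3928 − 3828 = +100 kJ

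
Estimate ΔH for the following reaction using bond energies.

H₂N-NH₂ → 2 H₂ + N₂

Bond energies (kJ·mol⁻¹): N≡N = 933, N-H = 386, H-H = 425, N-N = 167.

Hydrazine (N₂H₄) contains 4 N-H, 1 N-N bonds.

ΔH ≈ −72 kJ

Bonds broken (reactants):
  N-H: 4 × 386 = 1544
  N-N: 1 × 167 = 167
  Σ(broken) = 1711 kJ
Bonds formed (products):
  H-H: 2 × 425 = 850
  N≡N: 1 × 933 = 933
  Σ(formed) = 1783 kJ
ΔH = Σ(broken) − Σ(formed) = 1711 − 1783 = −72 kJ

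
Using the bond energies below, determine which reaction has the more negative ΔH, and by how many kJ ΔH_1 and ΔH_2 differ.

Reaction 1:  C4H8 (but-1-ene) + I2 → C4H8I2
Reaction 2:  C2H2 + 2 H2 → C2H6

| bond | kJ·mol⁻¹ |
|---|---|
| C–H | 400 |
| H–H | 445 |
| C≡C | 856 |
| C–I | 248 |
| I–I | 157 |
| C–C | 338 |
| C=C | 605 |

Reaction 2, by 120 kJ

Reaction 1:
  Bonds broken (reactants):
    C–C: 2 × 338 = 676
    C–H: 8 × 400 = 3200
    C=C: 1 × 605 = 605
    I–I: 1 × 157 = 157
    Σ(broken) = 4638 kJ
  Bonds formed (products):
    C–C: 3 × 338 = 1014
    C–H: 8 × 400 = 3200
    C–I: 2 × 248 = 496
    Σ(formed) = 4710 kJ
  ΔH_1 = 4638 − 4710 = −72 kJ
Reaction 2:
  Bonds broken (reactants):
    C≡C: 1 × 856 = 856
    C–H: 2 × 400 = 800
    H–H: 2 × 445 = 890
    Σ(broken) = 2546 kJ
  Bonds formed (products):
    C–C: 1 × 338 = 338
    C–H: 6 × 400 = 2400
    Σ(formed) = 2738 kJ
  ΔH_2 = 2546 − 2738 = −192 kJ
ΔH_1 − ΔH_2 = +120 kJ, so reaction 2 has the more negative ΔH; |ΔH_1 − ΔH_2| = 120 kJ.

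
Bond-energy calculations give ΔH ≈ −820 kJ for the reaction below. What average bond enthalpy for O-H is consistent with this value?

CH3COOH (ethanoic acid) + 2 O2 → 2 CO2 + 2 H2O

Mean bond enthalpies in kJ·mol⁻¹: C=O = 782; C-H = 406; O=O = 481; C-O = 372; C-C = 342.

D(O-H) ≈ 456 kJ/mol

Let D be the O-H bond energy.
Σ(broken) = 1×342 + 3×406 + 1×372 + 1×782 + 1×D + 2×481 = 3676 + D
Σ(formed) = 4×782 + 4×D = 3128 + 4D
ΔH = Σ(broken) − Σ(formed) = (3676 + D) − (3128 + 4D) = +548 − 3D
Setting this equal to −820 kJ gives 3D = 1368, so D = 456 kJ/mol.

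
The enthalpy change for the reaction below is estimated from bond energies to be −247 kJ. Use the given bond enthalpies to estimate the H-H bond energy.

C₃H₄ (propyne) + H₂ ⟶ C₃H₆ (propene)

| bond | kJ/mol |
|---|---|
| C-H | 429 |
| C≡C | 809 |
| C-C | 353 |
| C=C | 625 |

D(H-H) ≈ 427 kJ/mol

Let D be the H-H bond energy.
Σ(broken) = 1×809 + 1×353 + 4×429 + 1×D = 2878 + D
Σ(formed) = 1×353 + 6×429 + 1×625 = 3552
ΔH = Σ(broken) − Σ(formed) = (2878 + D) − (3552) = −674 + D
Setting this equal to −247 kJ gives D = 427 kJ/mol.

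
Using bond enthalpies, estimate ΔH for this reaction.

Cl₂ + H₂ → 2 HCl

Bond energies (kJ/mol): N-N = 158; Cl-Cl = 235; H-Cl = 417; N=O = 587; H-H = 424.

ΔH ≈ −175 kJ

Bonds broken (reactants):
  Cl-Cl: 1 × 235 = 235
  H-H: 1 × 424 = 424
  Σ(broken) = 659 kJ
Bonds formed (products):
  H-Cl: 2 × 417 = 834
  Σ(formed) = 834 kJ
ΔH = Σ(broken) − Σ(formed) = 659 − 834 = −175 kJ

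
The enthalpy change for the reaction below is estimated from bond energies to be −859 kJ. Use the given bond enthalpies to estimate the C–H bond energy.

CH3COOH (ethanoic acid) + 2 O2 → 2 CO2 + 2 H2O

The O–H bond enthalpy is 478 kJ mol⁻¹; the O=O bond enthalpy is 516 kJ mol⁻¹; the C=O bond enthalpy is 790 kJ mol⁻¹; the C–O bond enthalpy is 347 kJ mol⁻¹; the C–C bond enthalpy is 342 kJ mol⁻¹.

D(C–H) ≈ 408 kJ/mol

Let D be the C–H bond energy.
Σ(broken) = 1×342 + 3×D + 1×347 + 1×790 + 1×478 + 2×516 = 2989 + 3D
Σ(formed) = 4×790 + 4×478 = 5072
ΔH = Σ(broken) − Σ(formed) = (2989 + 3D) − (5072) = −2083 + 3D
Setting this equal to −859 kJ gives 3D = 1224, so D = 408 kJ/mol.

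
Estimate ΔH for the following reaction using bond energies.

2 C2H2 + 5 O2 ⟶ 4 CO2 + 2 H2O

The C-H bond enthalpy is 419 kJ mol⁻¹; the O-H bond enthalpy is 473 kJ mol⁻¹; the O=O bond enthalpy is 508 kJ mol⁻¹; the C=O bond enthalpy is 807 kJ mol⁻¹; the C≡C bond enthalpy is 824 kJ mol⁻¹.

Bonds broken (reactants):
  C≡C: 2 × 824 = 1648
  C-H: 4 × 419 = 1676
  O=O: 5 × 508 = 2540
  Σ(broken) = 5864 kJ
Bonds formed (products):
  C=O: 8 × 807 = 6456
  O-H: 4 × 473 = 1892
  Σ(formed) = 8348 kJ
ΔH = Σ(broken) − Σ(formed) = 5864 − 8348 = −2484 kJ

ΔH ≈ −2484 kJ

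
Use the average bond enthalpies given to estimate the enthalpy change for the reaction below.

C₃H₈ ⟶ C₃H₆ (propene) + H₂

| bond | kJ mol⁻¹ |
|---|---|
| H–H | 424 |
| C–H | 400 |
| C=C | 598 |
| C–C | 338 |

Bonds broken (reactants):
  C–C: 2 × 338 = 676
  C–H: 8 × 400 = 3200
  Σ(broken) = 3876 kJ
Bonds formed (products):
  C–C: 1 × 338 = 338
  C–H: 6 × 400 = 2400
  C=C: 1 × 598 = 598
  H–H: 1 × 424 = 424
  Σ(formed) = 3760 kJ
ΔH = Σ(broken) − Σ(formed) = 3876 − 3760 = +116 kJ

ΔH ≈ +116 kJ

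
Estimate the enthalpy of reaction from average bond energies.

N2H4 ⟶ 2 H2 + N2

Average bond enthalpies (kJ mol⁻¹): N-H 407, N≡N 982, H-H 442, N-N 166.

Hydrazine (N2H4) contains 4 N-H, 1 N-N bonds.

Bonds broken (reactants):
  N-H: 4 × 407 = 1628
  N-N: 1 × 166 = 166
  Σ(broken) = 1794 kJ
Bonds formed (products):
  H-H: 2 × 442 = 884
  N≡N: 1 × 982 = 982
  Σ(formed) = 1866 kJ
ΔH = Σ(broken) − Σ(formed) = 1794 − 1866 = −72 kJ

ΔH ≈ −72 kJ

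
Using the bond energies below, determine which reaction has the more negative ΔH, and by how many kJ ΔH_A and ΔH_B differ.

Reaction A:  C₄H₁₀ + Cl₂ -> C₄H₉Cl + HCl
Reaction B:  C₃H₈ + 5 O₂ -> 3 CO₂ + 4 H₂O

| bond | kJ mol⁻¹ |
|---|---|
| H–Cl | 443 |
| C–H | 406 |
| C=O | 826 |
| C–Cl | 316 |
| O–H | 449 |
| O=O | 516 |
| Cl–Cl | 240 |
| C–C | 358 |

Reaction A:
  Bonds broken (reactants):
    C–C: 3 × 358 = 1074
    C–H: 10 × 406 = 4060
    Cl–Cl: 1 × 240 = 240
    Σ(broken) = 5374 kJ
  Bonds formed (products):
    C–C: 3 × 358 = 1074
    C–Cl: 1 × 316 = 316
    C–H: 9 × 406 = 3654
    H–Cl: 1 × 443 = 443
    Σ(formed) = 5487 kJ
  ΔH_A = 5374 − 5487 = −113 kJ
Reaction B:
  Bonds broken (reactants):
    C–C: 2 × 358 = 716
    C–H: 8 × 406 = 3248
    O=O: 5 × 516 = 2580
    Σ(broken) = 6544 kJ
  Bonds formed (products):
    C=O: 6 × 826 = 4956
    O–H: 8 × 449 = 3592
    Σ(formed) = 8548 kJ
  ΔH_B = 6544 − 8548 = −2004 kJ
ΔH_A − ΔH_B = +1891 kJ, so reaction B has the more negative ΔH; |ΔH_A − ΔH_B| = 1891 kJ.

Reaction B, by 1891 kJ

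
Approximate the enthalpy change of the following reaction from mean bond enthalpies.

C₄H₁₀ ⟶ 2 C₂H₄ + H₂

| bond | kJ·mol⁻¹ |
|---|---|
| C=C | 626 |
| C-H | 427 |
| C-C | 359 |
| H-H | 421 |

Bonds broken (reactants):
  C-C: 3 × 359 = 1077
  C-H: 10 × 427 = 4270
  Σ(broken) = 5347 kJ
Bonds formed (products):
  C-H: 8 × 427 = 3416
  C=C: 2 × 626 = 1252
  H-H: 1 × 421 = 421
  Σ(formed) = 5089 kJ
ΔH = Σ(broken) − Σ(formed) = 5347 − 5089 = +258 kJ

ΔH ≈ +258 kJ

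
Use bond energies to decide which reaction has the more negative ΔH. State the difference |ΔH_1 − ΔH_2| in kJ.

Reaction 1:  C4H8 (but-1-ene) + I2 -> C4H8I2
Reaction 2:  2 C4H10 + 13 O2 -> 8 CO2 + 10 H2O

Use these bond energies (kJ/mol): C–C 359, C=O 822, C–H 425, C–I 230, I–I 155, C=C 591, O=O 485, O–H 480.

Reaction 2, by 5720 kJ

Reaction 1:
  Bonds broken (reactants):
    C–C: 2 × 359 = 718
    C–H: 8 × 425 = 3400
    C=C: 1 × 591 = 591
    I–I: 1 × 155 = 155
    Σ(broken) = 4864 kJ
  Bonds formed (products):
    C–C: 3 × 359 = 1077
    C–H: 8 × 425 = 3400
    C–I: 2 × 230 = 460
    Σ(formed) = 4937 kJ
  ΔH_1 = 4864 − 4937 = −73 kJ
Reaction 2:
  Bonds broken (reactants):
    C–C: 6 × 359 = 2154
    C–H: 20 × 425 = 8500
    O=O: 13 × 485 = 6305
    Σ(broken) = 16959 kJ
  Bonds formed (products):
    C=O: 16 × 822 = 13152
    O–H: 20 × 480 = 9600
    Σ(formed) = 22752 kJ
  ΔH_2 = 16959 − 22752 = −5793 kJ
ΔH_1 − ΔH_2 = +5720 kJ, so reaction 2 has the more negative ΔH; |ΔH_1 − ΔH_2| = 5720 kJ.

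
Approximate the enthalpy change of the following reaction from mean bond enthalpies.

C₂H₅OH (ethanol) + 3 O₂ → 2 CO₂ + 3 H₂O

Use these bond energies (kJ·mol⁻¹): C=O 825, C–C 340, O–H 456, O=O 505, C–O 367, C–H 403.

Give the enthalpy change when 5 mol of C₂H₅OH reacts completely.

Bonds broken (reactants):
  C–C: 1 × 340 = 340
  C–H: 5 × 403 = 2015
  C–O: 1 × 367 = 367
  O–H: 1 × 456 = 456
  O=O: 3 × 505 = 1515
  Σ(broken) = 4693 kJ
Bonds formed (products):
  C=O: 4 × 825 = 3300
  O–H: 6 × 456 = 2736
  Σ(formed) = 6036 kJ
ΔH = Σ(broken) − Σ(formed) = 4693 − 6036 = −1343 kJ
For 5× the reaction as written: 5 × (−1343) = −6715 kJ

ΔH = −6715 kJ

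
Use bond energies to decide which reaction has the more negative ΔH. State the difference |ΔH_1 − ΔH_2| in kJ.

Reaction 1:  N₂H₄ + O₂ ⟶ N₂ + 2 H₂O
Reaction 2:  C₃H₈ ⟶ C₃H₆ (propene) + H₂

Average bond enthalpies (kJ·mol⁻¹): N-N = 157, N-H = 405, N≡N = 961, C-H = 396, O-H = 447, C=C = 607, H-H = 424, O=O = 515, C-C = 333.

Reaction 1:
  Bonds broken (reactants):
    N-H: 4 × 405 = 1620
    N-N: 1 × 157 = 157
    O=O: 1 × 515 = 515
    Σ(broken) = 2292 kJ
  Bonds formed (products):
    N≡N: 1 × 961 = 961
    O-H: 4 × 447 = 1788
    Σ(formed) = 2749 kJ
  ΔH_1 = 2292 − 2749 = −457 kJ
Reaction 2:
  Bonds broken (reactants):
    C-C: 2 × 333 = 666
    C-H: 8 × 396 = 3168
    Σ(broken) = 3834 kJ
  Bonds formed (products):
    C-C: 1 × 333 = 333
    C-H: 6 × 396 = 2376
    C=C: 1 × 607 = 607
    H-H: 1 × 424 = 424
    Σ(formed) = 3740 kJ
  ΔH_2 = 3834 − 3740 = +94 kJ
ΔH_1 − ΔH_2 = −551 kJ, so reaction 1 has the more negative ΔH; |ΔH_1 − ΔH_2| = 551 kJ.

Reaction 1, by 551 kJ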